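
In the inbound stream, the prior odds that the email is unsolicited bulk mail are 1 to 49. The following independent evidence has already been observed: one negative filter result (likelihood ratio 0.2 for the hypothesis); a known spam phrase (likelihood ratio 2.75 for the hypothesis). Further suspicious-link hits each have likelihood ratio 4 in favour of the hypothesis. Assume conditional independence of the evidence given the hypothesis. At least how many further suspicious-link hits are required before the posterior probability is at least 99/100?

7

Prior odds = 1/49.
Combined Bayes factor of the evidence already in hand = 0.2 × 2.75 = 0.55.
Odds after that evidence = (1/49) × 0.55 = 11/980.
Target odds = 0.99/0.01 = 99.
Need 4ⁿ ≥ 99 ÷ (11/980) = 8820.
4⁶ = 4096 falls short of 8820 but 4⁷ = 16384 reaches it, so n = 7.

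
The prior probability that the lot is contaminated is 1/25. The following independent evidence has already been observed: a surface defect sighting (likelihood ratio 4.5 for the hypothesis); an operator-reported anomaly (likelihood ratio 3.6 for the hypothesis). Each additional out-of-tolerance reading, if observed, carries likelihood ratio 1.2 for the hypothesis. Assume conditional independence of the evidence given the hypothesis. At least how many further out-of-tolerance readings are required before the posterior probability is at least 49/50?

Prior odds = 0.04/0.96 = 1/24.
Combined Bayes factor of the evidence already in hand = 4.5 × 3.6 = 16.2.
Odds after that evidence = (1/24) × 16.2 = 0.675.
Target odds = 0.98/0.02 = 49.
Need 1.2ⁿ ≥ 49 ÷ 0.675 = 1960/27.
1.2²³ ≈66.2474 falls short of 1960/27 but 1.2²⁴ ≈79.4968 reaches it, so n = 24.

24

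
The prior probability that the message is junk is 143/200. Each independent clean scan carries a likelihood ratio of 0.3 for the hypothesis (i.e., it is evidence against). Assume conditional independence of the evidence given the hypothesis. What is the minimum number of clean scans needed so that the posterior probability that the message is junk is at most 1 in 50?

Prior odds: 0.715 ÷ 0.285 = 143/57.
Likelihood ratio per clean scan = 0.3.
Target posterior odds = 0.02/0.98 = 1/49.
Need (143/57) × 0.3ⁿ ≤ 1/49, i.e. 0.3ⁿ ≤ 57/7007.
0.3³ = 0.027 is still above 57/7007 but 0.3⁴ = 0.0081 is at or below it, so n = 4.

4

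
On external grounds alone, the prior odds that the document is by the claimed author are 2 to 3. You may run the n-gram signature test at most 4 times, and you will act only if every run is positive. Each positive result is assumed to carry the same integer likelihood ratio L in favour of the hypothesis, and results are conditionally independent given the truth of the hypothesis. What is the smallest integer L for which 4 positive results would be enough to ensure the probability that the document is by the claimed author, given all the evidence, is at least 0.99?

Prior odds = 2/3.
Target odds = 0.99/0.01 = 99.
Need L⁴ ≥ 99 ÷ (2/3) = 148.5.
3⁴ = 81 < 148.5 ≤ 256 = 4⁴, so L = 4.

4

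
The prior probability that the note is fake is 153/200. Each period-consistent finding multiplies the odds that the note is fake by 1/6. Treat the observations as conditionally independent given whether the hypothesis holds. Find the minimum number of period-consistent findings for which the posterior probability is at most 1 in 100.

Prior odds: 0.765 ÷ 0.235 = 153/47.
Likelihood ratio per period-consistent finding = 1/6.
Target posterior odds = 0.01/0.99 = 1/99.
Need (153/47) × (1/6)ⁿ ≤ 1/99, i.e. (1/6)ⁿ ≤ 47/15147.
(1/6)³ = 1/216 is still above 47/15147 but (1/6)⁴ = 1/1296 is at or below it, so n = 4.

4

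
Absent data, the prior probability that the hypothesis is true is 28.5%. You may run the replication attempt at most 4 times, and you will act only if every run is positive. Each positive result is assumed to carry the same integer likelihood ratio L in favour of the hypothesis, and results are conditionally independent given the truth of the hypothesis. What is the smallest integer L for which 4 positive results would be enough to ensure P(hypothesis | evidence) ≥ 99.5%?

5

Prior odds = 0.285/0.715 = 57/143.
Target odds = 0.995/0.005 = 199.
Need L⁴ ≥ 199 ÷ (57/143) = 28457/57.
4⁴ = 256 < 28457/57 ≤ 625 = 5⁴, so L = 5.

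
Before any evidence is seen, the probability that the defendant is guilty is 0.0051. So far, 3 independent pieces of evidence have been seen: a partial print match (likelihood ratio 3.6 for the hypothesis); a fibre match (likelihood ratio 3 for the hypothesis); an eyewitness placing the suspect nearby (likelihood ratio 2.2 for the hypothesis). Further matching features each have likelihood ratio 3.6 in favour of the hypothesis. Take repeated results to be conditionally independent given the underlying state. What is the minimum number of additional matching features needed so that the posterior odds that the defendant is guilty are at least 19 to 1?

4

Prior odds = 0.0051/0.9949 = 51/9949.
Combined Bayes factor of the evidence already in hand = 3.6 × 3 × 2.2 = 23.76.
Odds after that evidence = (51/9949) × 23.76 = 30294/248725.
Target odds = 19.
Need 3.6ⁿ ≥ 19 ÷ (30294/248725) = 4725775/30294.
3.6³ = 46.656 falls short of 4725775/30294 but 3.6⁴ = 167.9616 reaches it, so n = 4.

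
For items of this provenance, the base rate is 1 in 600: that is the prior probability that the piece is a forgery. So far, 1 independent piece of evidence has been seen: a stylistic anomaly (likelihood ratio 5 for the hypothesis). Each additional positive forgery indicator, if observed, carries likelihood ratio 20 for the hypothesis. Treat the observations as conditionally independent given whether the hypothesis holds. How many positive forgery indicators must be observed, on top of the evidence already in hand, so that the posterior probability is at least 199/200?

4

Prior odds = (1/600)/(599/600) = 1/599.
Bayes factor of the evidence already in hand = 5.
Odds after that evidence = (1/599) × 5 = 5/599.
Target odds = 0.995/0.005 = 199.
Need 20ⁿ ≥ 199 ÷ (5/599) = 23840.2.
20³ = 8000 falls short of 23840.2 but 20⁴ = 160000 reaches it, so n = 4.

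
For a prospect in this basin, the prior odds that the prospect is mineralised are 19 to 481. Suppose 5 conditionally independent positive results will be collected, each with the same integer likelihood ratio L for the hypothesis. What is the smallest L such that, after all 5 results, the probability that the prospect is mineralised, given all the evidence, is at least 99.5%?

Prior odds = 19/481.
Target odds = 0.995/0.005 = 199.
Need L⁵ ≥ 199 ÷ (19/481) = 95719/19.
5⁵ = 3125 < 95719/19 ≤ 7776 = 6⁵, so L = 6.

6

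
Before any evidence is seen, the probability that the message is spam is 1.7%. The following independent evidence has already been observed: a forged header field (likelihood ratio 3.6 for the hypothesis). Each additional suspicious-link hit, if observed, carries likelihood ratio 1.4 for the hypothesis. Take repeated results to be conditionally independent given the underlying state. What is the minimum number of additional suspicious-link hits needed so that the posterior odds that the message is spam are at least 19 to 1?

18

Prior odds = 0.017/0.983 = 17/983.
Bayes factor of the evidence already in hand = 3.6.
Odds after that evidence = (17/983) × 3.6 = 306/4915.
Target odds = 19.
Need 1.4ⁿ ≥ 19 ÷ (306/4915) = 93385/306.
1.4¹⁷ ≈304.913 falls short of 93385/306 but 1.4¹⁸ ≈426.879 reaches it, so n = 18.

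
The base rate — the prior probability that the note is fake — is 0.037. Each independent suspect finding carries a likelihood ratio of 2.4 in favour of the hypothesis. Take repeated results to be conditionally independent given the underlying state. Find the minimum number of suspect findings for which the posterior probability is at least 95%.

8

Prior odds = 0.037/0.963 = 37/963.
Likelihood ratio per suspect finding = 2.4.
Target odds: 0.95 ÷ 0.05 = 19.
Require 2.4ⁿ ≥ 19 ÷ (37/963) = 18297/37.
2.4⁷ = 35831808/78125 falls short of 18297/37 but 2.4⁸ = 429981696/390625 reaches it, so n = 8.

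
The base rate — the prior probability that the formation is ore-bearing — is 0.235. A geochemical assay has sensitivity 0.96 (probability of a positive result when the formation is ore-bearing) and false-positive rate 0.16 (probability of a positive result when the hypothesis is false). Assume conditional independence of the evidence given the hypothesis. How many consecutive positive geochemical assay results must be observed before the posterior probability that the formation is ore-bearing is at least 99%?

4

Prior odds = 0.235/0.765 = 47/153.
Likelihood ratio of a positive result = 0.96/0.16 = 6.
Target odds: 0.99 ÷ 0.01 = 99.
Need (47/153) × 6ⁿ ≥ 99, i.e. 6ⁿ ≥ 15147/47.
6³ = 216 falls short of 15147/47 but 6⁴ = 1296 reaches it, so n = 4.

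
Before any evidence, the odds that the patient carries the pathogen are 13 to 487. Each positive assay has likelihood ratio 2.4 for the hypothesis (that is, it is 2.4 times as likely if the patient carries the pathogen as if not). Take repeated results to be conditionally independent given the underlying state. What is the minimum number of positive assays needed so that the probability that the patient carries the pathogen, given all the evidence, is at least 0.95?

8

Prior odds = 13/487.
Likelihood ratio per positive assay = 2.4.
Target odds: 0.95 ÷ 0.05 = 19.
Need (13/487) × 2.4ⁿ ≥ 19, i.e. 2.4ⁿ ≥ 9253/13.
2.4⁷ = 35831808/78125 falls short of 9253/13 but 2.4⁸ = 429981696/390625 reaches it, so n = 8.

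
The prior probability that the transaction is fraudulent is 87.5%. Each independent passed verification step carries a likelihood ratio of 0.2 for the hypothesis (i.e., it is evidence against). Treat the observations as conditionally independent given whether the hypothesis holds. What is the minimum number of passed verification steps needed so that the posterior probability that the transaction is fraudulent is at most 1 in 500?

Prior odds = 0.875/0.125 = 7.
Likelihood ratio per passed verification step = 0.2.
Target posterior odds = 0.002/0.998 = 1/499.
Require 0.2ⁿ ≤ 1/499 ÷ 7 = 1/3493.
0.2⁵ = 0.00032 is still above 1/3493 but 0.2⁶ = 1/15625 is at or below it, so n = 6.

6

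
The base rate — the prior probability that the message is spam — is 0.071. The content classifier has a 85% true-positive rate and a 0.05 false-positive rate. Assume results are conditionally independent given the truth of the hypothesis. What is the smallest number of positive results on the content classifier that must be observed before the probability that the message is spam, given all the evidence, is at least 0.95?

2

Prior odds = 0.071/0.929 = 71/929.
Likelihood ratio of a positive result = 0.85/0.05 = 17.
Target posterior odds = 0.95/0.05 = 19.
Need (71/929) × 17ⁿ ≥ 19, i.e. 17ⁿ ≥ 17651/71.
17¹ = 17 falls short of 17651/71 but 17² = 289 reaches it, so n = 2.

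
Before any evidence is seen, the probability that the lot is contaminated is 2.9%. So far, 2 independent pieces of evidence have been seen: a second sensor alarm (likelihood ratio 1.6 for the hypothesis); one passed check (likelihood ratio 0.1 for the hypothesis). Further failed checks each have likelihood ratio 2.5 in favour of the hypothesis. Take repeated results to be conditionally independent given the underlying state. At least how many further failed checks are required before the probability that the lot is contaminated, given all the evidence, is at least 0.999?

14

Prior odds = 0.029/0.971 = 29/971.
Combined Bayes factor of the evidence already in hand = 1.6 × 0.1 = 0.16.
Odds after that evidence = (29/971) × 0.16 = 116/24275.
Target odds = 0.999/0.001 = 999.
Need 2.5ⁿ ≥ 999 ÷ (116/24275) = 24250725/116.
2.5¹³ ≈149012 falls short of 24250725/116 but 2.5¹⁴ ≈372529 reaches it, so n = 14.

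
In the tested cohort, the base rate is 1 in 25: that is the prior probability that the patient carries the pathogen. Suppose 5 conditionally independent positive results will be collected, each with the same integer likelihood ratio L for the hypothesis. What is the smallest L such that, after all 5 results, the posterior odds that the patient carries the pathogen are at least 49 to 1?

5

Prior odds = 0.04/0.96 = 1/24.
Target odds = 49.
Need L⁵ ≥ 49 ÷ (1/24) = 1176.
4⁵ = 1024 < 1176 ≤ 3125 = 5⁵, so L = 5.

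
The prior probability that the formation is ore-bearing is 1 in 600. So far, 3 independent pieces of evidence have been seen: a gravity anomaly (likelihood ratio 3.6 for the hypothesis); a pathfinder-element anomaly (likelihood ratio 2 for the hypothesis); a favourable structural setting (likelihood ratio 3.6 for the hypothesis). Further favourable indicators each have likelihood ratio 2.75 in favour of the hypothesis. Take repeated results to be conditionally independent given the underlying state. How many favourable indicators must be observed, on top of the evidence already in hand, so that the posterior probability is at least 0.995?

9

Prior odds = (1/600)/(599/600) = 1/599.
Combined Bayes factor of the evidence already in hand = 3.6 × 2 × 3.6 = 25.92.
Odds after that evidence = (1/599) × 25.92 = 648/14975.
Target odds = 0.995/0.005 = 199.
Need 2.75ⁿ ≥ 199 ÷ (648/14975) = 2980025/648.
2.75⁸ = 214358881/65536 falls short of 2980025/648 but 2.75⁹ ≈8994.86 reaches it, so n = 9.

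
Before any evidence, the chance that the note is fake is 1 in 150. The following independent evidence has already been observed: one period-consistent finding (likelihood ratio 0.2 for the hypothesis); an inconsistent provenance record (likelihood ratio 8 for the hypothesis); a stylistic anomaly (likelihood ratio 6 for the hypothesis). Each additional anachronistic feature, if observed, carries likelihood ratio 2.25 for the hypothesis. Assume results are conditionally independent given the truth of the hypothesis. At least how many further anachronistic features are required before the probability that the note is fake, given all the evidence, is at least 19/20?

Prior odds = (1/150)/(149/150) = 1/149.
Combined Bayes factor of the evidence already in hand = 0.2 × 8 × 6 = 9.6.
Odds after that evidence = (1/149) × 9.6 = 48/745.
Target odds = 0.95/0.05 = 19.
Need 2.25ⁿ ≥ 19 ÷ (48/745) = 14155/48.
2.25⁷ = 4782969/16384 falls short of 14155/48 but 2.25⁸ = 43046721/65536 reaches it, so n = 8.

8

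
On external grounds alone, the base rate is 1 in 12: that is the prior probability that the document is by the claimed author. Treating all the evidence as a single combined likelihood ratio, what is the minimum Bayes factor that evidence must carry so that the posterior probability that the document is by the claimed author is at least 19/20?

209

Prior odds = (1/12)/(11/12) = 1/11.
Target odds = 0.95/0.05 = 19.
Required Bayes factor = 19 ÷ (1/11) = 209.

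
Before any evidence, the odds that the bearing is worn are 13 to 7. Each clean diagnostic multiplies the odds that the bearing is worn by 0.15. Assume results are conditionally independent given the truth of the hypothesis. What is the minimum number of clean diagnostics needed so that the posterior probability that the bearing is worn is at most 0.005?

4

Prior odds = 13/7.
Likelihood ratio per clean diagnostic = 0.15.
Target odds: 0.005 ÷ 0.995 = 1/199.
Need (13/7) × 0.15ⁿ ≤ 1/199, i.e. 0.15ⁿ ≤ 7/2587.
0.15³ = 0.003375 is still above 7/2587 but 0.15⁴ = 81/160000 is at or below it, so n = 4.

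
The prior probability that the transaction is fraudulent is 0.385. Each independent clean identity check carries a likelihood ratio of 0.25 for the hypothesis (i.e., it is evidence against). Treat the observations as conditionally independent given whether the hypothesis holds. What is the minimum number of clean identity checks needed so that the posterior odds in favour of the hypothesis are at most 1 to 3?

1

Prior odds = 0.385/0.615 = 77/123.
Likelihood ratio per clean identity check = 0.25.
Target odds = 1/3.
Require 0.25ⁿ ≤ 1/3 ÷ (77/123) = 41/77.
0.25¹ = 0.25, which is already at or below the required 41/77; so n = 1.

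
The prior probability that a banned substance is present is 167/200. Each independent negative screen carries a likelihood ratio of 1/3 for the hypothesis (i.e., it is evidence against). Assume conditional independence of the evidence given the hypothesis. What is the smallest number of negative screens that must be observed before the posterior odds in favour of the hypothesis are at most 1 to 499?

Prior odds = 0.835/0.165 = 167/33.
Likelihood ratio per negative screen = 1/3.
Target odds = 1/499.
Need (167/33) × (1/3)ⁿ ≤ 1/499, i.e. (1/3)ⁿ ≤ 33/83333.
(1/3)⁷ = 1/2187 is still above 33/83333 but (1/3)⁸ = 1/6561 is at or below it, so n = 8.

8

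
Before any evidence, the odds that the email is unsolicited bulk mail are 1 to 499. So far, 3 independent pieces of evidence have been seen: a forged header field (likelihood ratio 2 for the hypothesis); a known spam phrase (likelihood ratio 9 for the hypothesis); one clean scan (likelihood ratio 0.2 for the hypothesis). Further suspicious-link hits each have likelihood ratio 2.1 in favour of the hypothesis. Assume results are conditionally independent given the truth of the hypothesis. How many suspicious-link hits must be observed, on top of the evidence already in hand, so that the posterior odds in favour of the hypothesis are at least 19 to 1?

11

Prior odds = 1/499.
Combined Bayes factor of the evidence already in hand = 2 × 9 × 0.2 = 3.6.
Odds after that evidence = (1/499) × 3.6 = 18/2495.
Target odds = 19.
Need 2.1ⁿ ≥ 19 ÷ (18/2495) = 47405/18.
2.1¹⁰ ≈1667.99 falls short of 47405/18 but 2.1¹¹ ≈3502.78 reaches it, so n = 11.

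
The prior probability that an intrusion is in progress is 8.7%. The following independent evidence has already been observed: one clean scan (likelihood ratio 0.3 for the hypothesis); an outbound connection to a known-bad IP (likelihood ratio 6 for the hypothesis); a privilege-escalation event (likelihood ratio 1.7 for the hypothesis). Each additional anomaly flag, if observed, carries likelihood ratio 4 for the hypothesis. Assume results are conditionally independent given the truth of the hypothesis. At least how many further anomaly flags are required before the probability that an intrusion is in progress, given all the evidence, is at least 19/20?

4

Prior odds = 0.087/0.913 = 87/913.
Combined Bayes factor of the evidence already in hand = 0.3 × 6 × 1.7 = 3.06.
Odds after that evidence = (87/913) × 3.06 = 13311/45650.
Target odds = 0.95/0.05 = 19.
Need 4ⁿ ≥ 19 ÷ (13311/45650) = 867350/13311.
4³ = 64 falls short of 867350/13311 but 4⁴ = 256 reaches it, so n = 4.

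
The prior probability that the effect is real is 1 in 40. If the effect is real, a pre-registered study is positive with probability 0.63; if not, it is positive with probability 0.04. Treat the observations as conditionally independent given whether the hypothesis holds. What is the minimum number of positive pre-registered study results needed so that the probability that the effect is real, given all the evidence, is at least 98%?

3

Prior odds: 0.025 ÷ 0.975 = 1/39.
Likelihood ratio of a positive = 0.63/0.04 = 15.75.
Target posterior odds = 0.98/0.02 = 49.
Need (1/39) × 15.75ⁿ ≥ 49, i.e. 15.75ⁿ ≥ 1911.
15.75² = 248.0625 falls short of 1911 but 15.75³ = 3906.984375 reaches it, so n = 3.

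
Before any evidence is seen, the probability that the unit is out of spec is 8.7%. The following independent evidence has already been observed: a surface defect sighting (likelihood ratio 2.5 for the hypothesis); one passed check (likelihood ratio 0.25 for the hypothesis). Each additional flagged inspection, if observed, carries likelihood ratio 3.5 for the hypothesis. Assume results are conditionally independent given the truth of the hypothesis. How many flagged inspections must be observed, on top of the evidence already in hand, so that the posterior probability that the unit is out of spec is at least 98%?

6

Prior odds = 0.087/0.913 = 87/913.
Combined Bayes factor of the evidence already in hand = 2.5 × 0.25 = 0.625.
Odds after that evidence = (87/913) × 0.625 = 435/7304.
Target odds = 0.98/0.02 = 49.
Need 3.5ⁿ ≥ 49 ÷ (435/7304) = 357896/435.
3.5⁵ = 525.21875 falls short of 357896/435 but 3.5⁶ = 1838.265625 reaches it, so n = 6.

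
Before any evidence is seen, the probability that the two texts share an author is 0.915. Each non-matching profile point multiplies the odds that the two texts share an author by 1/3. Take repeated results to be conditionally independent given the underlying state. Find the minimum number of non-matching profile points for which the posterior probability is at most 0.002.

8

Prior odds: 0.915 ÷ 0.085 = 183/17.
Likelihood ratio per non-matching profile point = 1/3.
Target odds: 0.002 ÷ 0.998 = 1/499.
Require (1/3)ⁿ ≤ 1/499 ÷ (183/17) = 17/91317.
(1/3)⁷ = 1/2187 is still above 17/91317 but (1/3)⁸ = 1/6561 is at or below it, so n = 8.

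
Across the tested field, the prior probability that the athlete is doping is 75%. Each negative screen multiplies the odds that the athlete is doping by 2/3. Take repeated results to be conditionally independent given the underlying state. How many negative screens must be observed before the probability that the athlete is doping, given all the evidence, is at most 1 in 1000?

Prior odds = 0.75/0.25 = 3.
Likelihood ratio per negative screen = 2/3.
Target odds: 0.001 ÷ 0.999 = 1/999.
Need 3 × (2/3)ⁿ ≤ 1/999, i.e. (2/3)ⁿ ≤ 1/2997.
(2/3)¹⁹ ≈0.000451093 is still above 1/2997 but (2/3)²⁰ ≈0.000300729 is at or below it, so n = 20.

20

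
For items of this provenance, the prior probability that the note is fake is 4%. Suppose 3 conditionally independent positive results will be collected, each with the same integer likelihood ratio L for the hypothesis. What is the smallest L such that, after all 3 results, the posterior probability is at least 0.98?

Prior odds = 0.04/0.96 = 1/24.
Target odds = 0.98/0.02 = 49.
Need L³ ≥ 49 ÷ (1/24) = 1176.
10³ = 1000 < 1176 ≤ 1331 = 11³, so L = 11.

11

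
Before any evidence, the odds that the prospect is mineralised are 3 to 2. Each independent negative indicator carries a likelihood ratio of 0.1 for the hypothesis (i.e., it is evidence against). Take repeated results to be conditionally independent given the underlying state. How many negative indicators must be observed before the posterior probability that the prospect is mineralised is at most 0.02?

2

Prior odds = 1.5.
Likelihood ratio per negative indicator = 0.1.
Target odds: 0.02 ÷ 0.98 = 1/49.
Require 0.1ⁿ ≤ 1/49 ÷ 1.5 = 2/147.
0.1¹ = 0.1 is still above 2/147 but 0.1² = 0.01 is at or below it, so n = 2.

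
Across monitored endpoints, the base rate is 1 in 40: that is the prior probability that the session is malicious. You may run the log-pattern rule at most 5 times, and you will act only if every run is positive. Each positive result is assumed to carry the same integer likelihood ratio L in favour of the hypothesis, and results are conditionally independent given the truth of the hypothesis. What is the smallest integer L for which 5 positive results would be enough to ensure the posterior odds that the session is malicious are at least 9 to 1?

Prior odds = 0.025/0.975 = 1/39.
Target odds = 9.
Need L⁵ ≥ 9 ÷ (1/39) = 351.
3⁵ = 243 < 351 ≤ 1024 = 4⁵, so L = 4.

4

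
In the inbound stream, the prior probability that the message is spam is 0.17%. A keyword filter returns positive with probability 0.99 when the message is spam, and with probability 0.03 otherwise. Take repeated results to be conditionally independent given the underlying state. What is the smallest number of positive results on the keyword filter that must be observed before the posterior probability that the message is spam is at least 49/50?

Prior odds: 0.0017 ÷ 0.9983 = 17/9983.
Likelihood ratio of a positive result = 0.99/0.03 = 33.
Target odds: 0.98 ÷ 0.02 = 49.
Require 33ⁿ ≥ 49 ÷ (17/9983) = 489167/17.
33² = 1089 falls short of 489167/17 but 33³ = 35937 reaches it, so n = 3.

3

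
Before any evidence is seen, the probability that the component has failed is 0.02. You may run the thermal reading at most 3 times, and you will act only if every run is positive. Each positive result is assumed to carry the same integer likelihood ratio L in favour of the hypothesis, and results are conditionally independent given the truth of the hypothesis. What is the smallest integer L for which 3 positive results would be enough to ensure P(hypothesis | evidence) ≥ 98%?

14

Prior odds = 0.02/0.98 = 1/49.
Target odds = 0.98/0.02 = 49.
Need L³ ≥ 49 ÷ (1/49) = 2401.
13³ = 2197 < 2401 ≤ 2744 = 14³, so L = 14.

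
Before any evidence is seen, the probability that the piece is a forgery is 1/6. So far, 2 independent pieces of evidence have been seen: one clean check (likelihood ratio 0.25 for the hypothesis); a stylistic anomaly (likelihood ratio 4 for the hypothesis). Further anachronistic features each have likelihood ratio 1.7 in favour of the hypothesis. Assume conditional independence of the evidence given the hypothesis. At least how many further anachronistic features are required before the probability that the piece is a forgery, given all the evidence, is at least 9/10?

Prior odds = (1/6)/(5/6) = 0.2.
Combined Bayes factor of the evidence already in hand = 0.25 × 4 = 1.
Odds after that evidence = 0.2 × 1 = 0.2.
Target odds = 0.9/0.1 = 9.
Need 1.7ⁿ ≥ 9 ÷ 0.2 = 45.
1.7⁷ = 410338673/10000000 falls short of 45 but 1.7⁸ ≈69.7576 reaches it, so n = 8.

8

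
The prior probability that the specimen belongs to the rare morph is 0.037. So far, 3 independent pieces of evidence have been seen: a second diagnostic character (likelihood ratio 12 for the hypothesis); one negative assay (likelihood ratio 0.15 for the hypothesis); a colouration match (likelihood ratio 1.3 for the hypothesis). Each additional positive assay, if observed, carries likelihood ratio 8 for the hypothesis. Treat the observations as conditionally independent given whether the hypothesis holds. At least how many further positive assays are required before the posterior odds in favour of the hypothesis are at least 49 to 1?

4

Prior odds = 0.037/0.963 = 37/963.
Combined Bayes factor of the evidence already in hand = 12 × 0.15 × 1.3 = 2.34.
Odds after that evidence = (37/963) × 2.34 = 481/5350.
Target odds = 49.
Need 8ⁿ ≥ 49 ÷ (481/5350) = 262150/481.
8³ = 512 falls short of 262150/481 but 8⁴ = 4096 reaches it, so n = 4.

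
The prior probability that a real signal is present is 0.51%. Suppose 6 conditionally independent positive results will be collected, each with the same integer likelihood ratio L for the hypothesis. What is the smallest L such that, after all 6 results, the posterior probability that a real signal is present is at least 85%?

4

Prior odds = 0.0051/0.9949 = 51/9949.
Target odds = 0.85/0.15 = 17/3.
Need L⁶ ≥ 17/3 ÷ (51/9949) = 9949/9.
3⁶ = 729 < 9949/9 ≤ 4096 = 4⁶, so L = 4.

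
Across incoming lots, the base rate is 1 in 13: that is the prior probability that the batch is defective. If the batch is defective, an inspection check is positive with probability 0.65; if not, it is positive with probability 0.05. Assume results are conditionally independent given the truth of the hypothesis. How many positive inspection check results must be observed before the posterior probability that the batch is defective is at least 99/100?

3

Prior odds: (1/13) ÷ (12/13) = 1/12.
Likelihood ratio of a positive = 0.65/0.05 = 13.
Target odds: 0.99 ÷ 0.01 = 99.
Need (1/12) × 13ⁿ ≥ 99, i.e. 13ⁿ ≥ 1188.
13² = 169 falls short of 1188 but 13³ = 2197 reaches it, so n = 3.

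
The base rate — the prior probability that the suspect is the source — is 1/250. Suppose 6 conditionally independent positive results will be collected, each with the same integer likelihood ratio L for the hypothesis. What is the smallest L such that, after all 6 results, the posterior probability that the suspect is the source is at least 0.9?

4

Prior odds = 0.004/0.996 = 1/249.
Target odds = 0.9/0.1 = 9.
Need L⁶ ≥ 9 ÷ (1/249) = 2241.
3⁶ = 729 < 2241 ≤ 4096 = 4⁶, so L = 4.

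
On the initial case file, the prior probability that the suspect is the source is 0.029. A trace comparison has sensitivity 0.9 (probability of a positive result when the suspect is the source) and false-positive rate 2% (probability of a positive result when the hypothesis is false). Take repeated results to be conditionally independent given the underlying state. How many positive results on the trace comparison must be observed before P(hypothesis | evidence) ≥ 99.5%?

Prior odds = 0.029/0.971 = 29/971.
Likelihood ratio of a positive result = 0.9/0.02 = 45.
Target posterior odds = 0.995/0.005 = 199.
Need (29/971) × 45ⁿ ≥ 199, i.e. 45ⁿ ≥ 193229/29.
45² = 2025 falls short of 193229/29 but 45³ = 91125 reaches it, so n = 3.

3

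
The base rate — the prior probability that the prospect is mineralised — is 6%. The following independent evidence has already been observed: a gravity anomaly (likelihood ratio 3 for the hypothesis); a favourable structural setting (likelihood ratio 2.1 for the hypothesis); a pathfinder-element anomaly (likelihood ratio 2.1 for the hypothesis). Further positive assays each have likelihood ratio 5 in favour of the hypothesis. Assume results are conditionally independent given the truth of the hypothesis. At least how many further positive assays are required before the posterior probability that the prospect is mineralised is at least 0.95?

Prior odds = 0.06/0.94 = 3/47.
Combined Bayes factor of the evidence already in hand = 3 × 2.1 × 2.1 = 13.23.
Odds after that evidence = (3/47) × 13.23 = 3969/4700.
Target odds = 0.95/0.05 = 19.
Need 5ⁿ ≥ 19 ÷ (3969/4700) = 89300/3969.
5¹ = 5 falls short of 89300/3969 but 5² = 25 reaches it, so n = 2.

2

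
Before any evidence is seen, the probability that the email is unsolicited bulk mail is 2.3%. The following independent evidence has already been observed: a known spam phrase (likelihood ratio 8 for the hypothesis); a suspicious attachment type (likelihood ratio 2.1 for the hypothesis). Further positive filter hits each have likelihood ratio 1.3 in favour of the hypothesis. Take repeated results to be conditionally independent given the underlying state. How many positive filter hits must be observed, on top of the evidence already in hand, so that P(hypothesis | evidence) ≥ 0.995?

Prior odds = 0.023/0.977 = 23/977.
Combined Bayes factor of the evidence already in hand = 8 × 2.1 = 16.8.
Odds after that evidence = (23/977) × 16.8 = 1932/4885.
Target odds = 0.995/0.005 = 199.
Need 1.3ⁿ ≥ 199 ÷ (1932/4885) = 972115/1932.
1.3²³ ≈417.539 falls short of 972115/1932 but 1.3²⁴ ≈542.801 reaches it, so n = 24.

24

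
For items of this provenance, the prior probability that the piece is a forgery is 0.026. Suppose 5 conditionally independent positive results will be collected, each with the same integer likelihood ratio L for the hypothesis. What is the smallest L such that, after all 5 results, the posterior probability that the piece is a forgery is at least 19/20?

Prior odds = 0.026/0.974 = 13/487.
Target odds = 0.95/0.05 = 19.
Need L⁵ ≥ 19 ÷ (13/487) = 9253/13.
3⁵ = 243 < 9253/13 ≤ 1024 = 4⁵, so L = 4.

4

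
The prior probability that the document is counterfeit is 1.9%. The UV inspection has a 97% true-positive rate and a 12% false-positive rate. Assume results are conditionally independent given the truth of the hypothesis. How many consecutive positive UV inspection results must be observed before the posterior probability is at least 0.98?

Prior odds = 0.019/0.981 = 19/981.
Likelihood ratio of a positive result = 0.97/0.12 = 97/12.
Target posterior odds = 0.98/0.02 = 49.
Need (19/981) × (97/12)ⁿ ≥ 49, i.e. (97/12)ⁿ ≥ 48069/19.
(97/12)³ = 912673/1728 falls short of 48069/19 but (97/12)⁴ = 88529281/20736 reaches it, so n = 4.

4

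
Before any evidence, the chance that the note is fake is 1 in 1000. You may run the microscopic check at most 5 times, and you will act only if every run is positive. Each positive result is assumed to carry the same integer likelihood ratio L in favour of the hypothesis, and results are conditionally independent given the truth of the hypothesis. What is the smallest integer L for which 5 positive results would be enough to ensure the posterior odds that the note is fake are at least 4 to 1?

6

Prior odds = 0.001/0.999 = 1/999.
Target odds = 4.
Need L⁵ ≥ 4 ÷ (1/999) = 3996.
5⁵ = 3125 < 3996 ≤ 7776 = 6⁵, so L = 6.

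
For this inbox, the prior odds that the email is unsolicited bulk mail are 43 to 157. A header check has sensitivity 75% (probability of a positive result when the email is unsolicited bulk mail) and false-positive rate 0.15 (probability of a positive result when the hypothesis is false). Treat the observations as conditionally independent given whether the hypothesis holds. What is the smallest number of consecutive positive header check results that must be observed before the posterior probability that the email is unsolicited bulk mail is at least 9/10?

3

Prior odds = 43/157.
Likelihood ratio of a positive result = 0.75/0.15 = 5.
Target posterior odds = 0.9/0.1 = 9.
Need (43/157) × 5ⁿ ≥ 9, i.e. 5ⁿ ≥ 1413/43.
5² = 25 falls short of 1413/43 but 5³ = 125 reaches it, so n = 3.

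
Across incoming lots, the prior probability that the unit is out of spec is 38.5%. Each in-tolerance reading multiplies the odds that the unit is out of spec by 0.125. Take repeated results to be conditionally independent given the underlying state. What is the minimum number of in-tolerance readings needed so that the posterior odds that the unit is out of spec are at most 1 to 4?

Prior odds: 0.385 ÷ 0.615 = 77/123.
Likelihood ratio per in-tolerance reading = 0.125.
Target odds = 0.25.
Need (77/123) × 0.125ⁿ ≤ 0.25, i.e. 0.125ⁿ ≤ 123/308.
0.125¹ = 0.125, which is already at or below the required 123/308; so n = 1.

1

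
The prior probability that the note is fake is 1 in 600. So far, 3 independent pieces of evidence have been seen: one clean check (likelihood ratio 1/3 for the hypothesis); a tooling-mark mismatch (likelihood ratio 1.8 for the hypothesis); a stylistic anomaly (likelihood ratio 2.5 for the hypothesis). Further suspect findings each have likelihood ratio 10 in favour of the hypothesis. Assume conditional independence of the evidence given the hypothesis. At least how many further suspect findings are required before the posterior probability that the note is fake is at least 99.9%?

6

Prior odds = (1/600)/(599/600) = 1/599.
Combined Bayes factor of the evidence already in hand = (1/3) × 1.8 × 2.5 = 1.5.
Odds after that evidence = (1/599) × 1.5 = 3/1198.
Target odds = 0.999/0.001 = 999.
Need 10ⁿ ≥ 999 ÷ (3/1198) = 398934.
10⁵ = 100000 falls short of 398934 but 10⁶ = 1000000 reaches it, so n = 6.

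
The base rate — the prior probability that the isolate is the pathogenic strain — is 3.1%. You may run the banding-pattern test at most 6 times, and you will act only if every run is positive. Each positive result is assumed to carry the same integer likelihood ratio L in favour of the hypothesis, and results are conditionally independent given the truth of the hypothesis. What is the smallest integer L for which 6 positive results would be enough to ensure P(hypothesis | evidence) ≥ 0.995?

Prior odds = 0.031/0.969 = 31/969.
Target odds = 0.995/0.005 = 199.
Need L⁶ ≥ 199 ÷ (31/969) = 192831/31.
4⁶ = 4096 < 192831/31 ≤ 15625 = 5⁶, so L = 5.

5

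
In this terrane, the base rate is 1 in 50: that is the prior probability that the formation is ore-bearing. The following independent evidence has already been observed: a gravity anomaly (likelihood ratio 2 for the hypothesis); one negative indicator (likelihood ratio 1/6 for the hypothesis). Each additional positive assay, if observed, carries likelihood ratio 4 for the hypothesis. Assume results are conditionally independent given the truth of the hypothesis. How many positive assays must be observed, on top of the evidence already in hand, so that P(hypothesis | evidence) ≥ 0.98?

Prior odds = 0.02/0.98 = 1/49.
Combined Bayes factor of the evidence already in hand = 2 × (1/6) = 1/3.
Odds after that evidence = (1/49) × 1/3 = 1/147.
Target odds = 0.98/0.02 = 49.
Need 4ⁿ ≥ 49 ÷ (1/147) = 7203.
4⁶ = 4096 falls short of 7203 but 4⁷ = 16384 reaches it, so n = 7.

7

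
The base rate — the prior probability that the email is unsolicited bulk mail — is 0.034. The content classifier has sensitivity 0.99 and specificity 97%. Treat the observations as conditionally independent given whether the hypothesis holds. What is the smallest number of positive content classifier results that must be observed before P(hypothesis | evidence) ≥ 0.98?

3

Prior odds: 0.034 ÷ 0.966 = 17/483.
False-positive rate = 1 − 0.97 = 0.03; likelihood ratio of a positive = 0.99/0.03 = 33.
Target odds: 0.98 ÷ 0.02 = 49.
Need (17/483) × 33ⁿ ≥ 49, i.e. 33ⁿ ≥ 23667/17.
33² = 1089 falls short of 23667/17 but 33³ = 35937 reaches it, so n = 3.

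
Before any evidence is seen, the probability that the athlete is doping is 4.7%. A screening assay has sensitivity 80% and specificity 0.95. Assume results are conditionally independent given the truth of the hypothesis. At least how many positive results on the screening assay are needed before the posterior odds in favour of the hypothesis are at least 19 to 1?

3

Prior odds = 0.047/0.953 = 47/953.
False-positive rate = 1 − 0.95 = 0.05; likelihood ratio of a positive = 0.8/0.05 = 16.
Target odds = 19.
Require 16ⁿ ≥ 19 ÷ (47/953) = 18107/47.
16² = 256 falls short of 18107/47 but 16³ = 4096 reaches it, so n = 3.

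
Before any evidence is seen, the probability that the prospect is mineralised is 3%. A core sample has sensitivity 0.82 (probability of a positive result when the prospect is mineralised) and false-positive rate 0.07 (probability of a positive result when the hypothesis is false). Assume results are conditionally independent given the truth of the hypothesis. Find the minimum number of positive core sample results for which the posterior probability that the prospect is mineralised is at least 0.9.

3

Prior odds: 0.03 ÷ 0.97 = 3/97.
Likelihood ratio of a positive result = 0.82/0.07 = 82/7.
Target posterior odds = 0.9/0.1 = 9.
Need (3/97) × (82/7)ⁿ ≥ 9, i.e. (82/7)ⁿ ≥ 291.
(82/7)² = 6724/49 falls short of 291 but (82/7)³ = 551368/343 reaches it, so n = 3.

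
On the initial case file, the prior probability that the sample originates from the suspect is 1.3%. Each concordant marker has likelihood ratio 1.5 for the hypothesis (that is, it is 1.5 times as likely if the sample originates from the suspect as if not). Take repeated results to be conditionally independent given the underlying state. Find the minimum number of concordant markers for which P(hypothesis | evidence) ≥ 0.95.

Prior odds: 0.013 ÷ 0.987 = 13/987.
Likelihood ratio per concordant marker = 1.5.
Target odds: 0.95 ÷ 0.05 = 19.
Require 1.5ⁿ ≥ 19 ÷ (13/987) = 18753/13.
1.5¹⁷ = 129140163/131072 falls short of 18753/13 but 1.5¹⁸ = 387420489/262144 reaches it, so n = 18.

18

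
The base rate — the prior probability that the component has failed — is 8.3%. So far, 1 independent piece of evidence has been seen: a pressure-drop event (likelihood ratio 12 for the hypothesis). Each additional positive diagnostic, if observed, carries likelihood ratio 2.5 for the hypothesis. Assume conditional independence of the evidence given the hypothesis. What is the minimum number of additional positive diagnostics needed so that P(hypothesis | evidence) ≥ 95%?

Prior odds = 0.083/0.917 = 83/917.
Bayes factor of the evidence already in hand = 12.
Odds after that evidence = (83/917) × 12 = 996/917.
Target odds = 0.95/0.05 = 19.
Need 2.5ⁿ ≥ 19 ÷ (996/917) = 17423/996.
2.5³ = 15.625 falls short of 17423/996 but 2.5⁴ = 39.0625 reaches it, so n = 4.

4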